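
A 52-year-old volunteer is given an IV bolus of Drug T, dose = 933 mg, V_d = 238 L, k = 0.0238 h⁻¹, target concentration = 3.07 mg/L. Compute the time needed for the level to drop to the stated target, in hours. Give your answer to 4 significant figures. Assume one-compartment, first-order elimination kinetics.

C₀ = Dose / Vd = 933.0 / 238 = 3.920 mg/L
t = ln(C₀ / C) / k = ln(3.920 / 3.07) / 0.02380
  = ln(1.277) / 0.02380 = 0.2445 / 0.02380 = 10.27 h

10.27 h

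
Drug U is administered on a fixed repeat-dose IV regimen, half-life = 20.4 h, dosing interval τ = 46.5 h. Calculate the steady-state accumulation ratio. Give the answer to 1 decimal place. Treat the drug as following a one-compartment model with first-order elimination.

k = ln2 / t½ = 0.693147 / 20.4 = 0.03398 h⁻¹
e^(−kτ) = e^(−0.03398 × 46.5) = 0.2060
Accumulation ratio R = 1 / (1 − e^(−kτ)) = 1 / (1 − 0.2060) = 1.259

1.3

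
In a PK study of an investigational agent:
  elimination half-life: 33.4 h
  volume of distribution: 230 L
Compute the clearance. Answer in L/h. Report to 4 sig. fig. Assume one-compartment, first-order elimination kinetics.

k = ln2 / t½ = 0.693147 / 33.4 = 0.02075 h⁻¹
CL = k × Vd = 0.02075 × 230 = 4.773 L/h

4.773 L/h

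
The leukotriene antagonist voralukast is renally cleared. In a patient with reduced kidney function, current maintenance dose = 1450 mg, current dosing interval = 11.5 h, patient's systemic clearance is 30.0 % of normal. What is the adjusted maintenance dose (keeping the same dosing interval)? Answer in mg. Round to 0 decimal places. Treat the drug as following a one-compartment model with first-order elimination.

To keep the same average steady-state level, dosing rate must scale with clearance.
CL ratio = 30.0 / 100 = 0.3000
New dose (same interval) = 1450 × 0.3000 = 435.0 mg

435 mg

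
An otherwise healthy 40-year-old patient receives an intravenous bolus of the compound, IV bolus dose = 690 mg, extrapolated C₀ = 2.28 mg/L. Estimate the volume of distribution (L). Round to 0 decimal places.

Vd = Dose / C₀ = 690.0 / 2.28 = 302.6 L

303 L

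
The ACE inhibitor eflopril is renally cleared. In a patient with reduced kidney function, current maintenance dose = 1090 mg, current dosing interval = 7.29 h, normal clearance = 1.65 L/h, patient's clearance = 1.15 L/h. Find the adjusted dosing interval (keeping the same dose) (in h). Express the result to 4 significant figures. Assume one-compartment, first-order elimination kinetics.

10.46 h

To keep the same average steady-state level, dosing rate must scale with clearance.
CL ratio = 1.15 / 1.65 = 0.6970
New interval (same dose) = 7.29 / 0.6970 = 10.46 h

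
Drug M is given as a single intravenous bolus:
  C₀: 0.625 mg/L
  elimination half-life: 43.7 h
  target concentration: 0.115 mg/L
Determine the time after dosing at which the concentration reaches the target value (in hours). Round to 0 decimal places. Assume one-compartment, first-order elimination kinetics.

107 h

k = ln2 / t½ = 0.693147 / 43.7 = 0.01586 h⁻¹
t = ln(C₀ / C) / k = ln(0.6250 / 0.115) / 0.01586
  = ln(5.435) / 0.01586 = 1.693 / 0.01586 = 106.7 h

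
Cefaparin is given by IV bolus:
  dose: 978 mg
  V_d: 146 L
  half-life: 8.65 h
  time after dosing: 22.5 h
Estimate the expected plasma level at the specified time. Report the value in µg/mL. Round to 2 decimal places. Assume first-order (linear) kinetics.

1.10 µg/mL

C₀ = Dose / Vd = 978.0 / 146 = 6.699 mg/L
k = ln2 / t½ = 0.693147 / 8.65 = 0.08013 h⁻¹
C = C₀ · e^(−k·t) = 6.699 × e^(−0.08013 × 22.5)
  = 6.699 × 0.1648 = 1.104 mg/L
(1.104 mg/L = 1.104 µg/mL)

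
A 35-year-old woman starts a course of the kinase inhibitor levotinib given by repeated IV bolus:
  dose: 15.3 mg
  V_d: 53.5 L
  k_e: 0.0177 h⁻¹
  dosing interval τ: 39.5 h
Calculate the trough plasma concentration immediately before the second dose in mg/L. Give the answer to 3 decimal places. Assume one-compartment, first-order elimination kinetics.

C₀ per dose = Dose / Vd = 15.3 / 53.5 = 0.2860 mg/L
Fraction remaining after one interval: r = e^(−kτ) = e^(−0.01770 × 39.5) = 0.4970
Before dose 2, 1 dose has been given (aged 1τ).
C_trough = C₀ × r = 0.2860 × 0.4970 = 0.1421 mg/L

0.142 mg/L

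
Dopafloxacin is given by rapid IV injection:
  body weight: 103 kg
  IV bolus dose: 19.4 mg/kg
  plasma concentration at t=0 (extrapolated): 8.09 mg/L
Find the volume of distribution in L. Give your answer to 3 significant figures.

Dose = 19.4 × 103 = 1998 mg
Vd = Dose / C₀ = 1998 / 8.09 = 247.0 L

247 L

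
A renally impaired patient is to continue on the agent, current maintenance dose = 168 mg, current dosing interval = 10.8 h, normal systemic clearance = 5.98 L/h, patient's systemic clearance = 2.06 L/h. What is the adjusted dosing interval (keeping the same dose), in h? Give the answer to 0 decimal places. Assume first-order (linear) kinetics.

31 h

To keep the same average steady-state level, dosing rate must scale with clearance.
CL ratio = 2.06 / 5.98 = 0.3445
New interval (same dose) = 10.8 / 0.3445 = 31.35 h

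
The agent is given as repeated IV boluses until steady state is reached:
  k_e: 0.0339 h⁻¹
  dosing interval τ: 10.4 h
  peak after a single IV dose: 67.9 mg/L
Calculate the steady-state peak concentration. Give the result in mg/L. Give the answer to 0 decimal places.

229 mg/L

e^(−kτ) = e^(−0.03390 × 10.4) = 0.7029
Accumulation ratio R = 1 / (1 − e^(−kτ)) = 1 / (1 − 0.7029) = 3.366
Steady-state peak = C₀ × R = 67.9 × 3.366 = 228.6 mg/L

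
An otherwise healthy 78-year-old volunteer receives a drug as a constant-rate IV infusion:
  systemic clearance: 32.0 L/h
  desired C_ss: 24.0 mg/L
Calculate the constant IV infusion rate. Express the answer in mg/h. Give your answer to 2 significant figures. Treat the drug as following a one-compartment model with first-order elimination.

At steady state, infusion rate R₀ = Css × CL = 24.0 × 32.00 = 768.0 mg/h

770 mg/h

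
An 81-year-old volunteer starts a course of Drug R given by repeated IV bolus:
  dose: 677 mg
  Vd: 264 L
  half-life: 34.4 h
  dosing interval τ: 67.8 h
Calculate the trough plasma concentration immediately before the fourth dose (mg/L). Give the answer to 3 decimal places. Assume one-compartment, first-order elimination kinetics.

0.864 mg/L

C₀ per dose = Dose / Vd = 677 / 264 = 2.564 mg/L
k = ln2 / t½ = 0.693147 / 34.4 = 0.02015 h⁻¹
Fraction remaining after one interval: r = e^(−kτ) = e^(−0.02015 × 67.8) = 0.2551
Before dose 4, 3 doses have been given (aged 1τ, 2τ, 3τ).
C_trough = C₀ × (r + r² + … + r^3) = C₀ × r(1−r^3)/(1−r)
        = 2.564 × 0.2551 × (1 − 0.01660) / (1 − 0.2551) = 0.8635 mg/L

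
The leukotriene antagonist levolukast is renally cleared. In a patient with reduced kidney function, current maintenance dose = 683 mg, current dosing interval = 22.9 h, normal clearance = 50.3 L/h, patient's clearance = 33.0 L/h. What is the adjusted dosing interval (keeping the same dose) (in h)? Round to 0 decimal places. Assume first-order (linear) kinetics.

To keep the same average steady-state level, dosing rate must scale with clearance.
CL ratio = 33.0 / 50.3 = 0.6561
New interval (same dose) = 22.9 / 0.6561 = 34.90 h

35 h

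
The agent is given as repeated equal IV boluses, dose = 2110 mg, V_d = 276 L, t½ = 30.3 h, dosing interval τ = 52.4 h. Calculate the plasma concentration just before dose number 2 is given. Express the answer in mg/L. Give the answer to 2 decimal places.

C₀ per dose = Dose / Vd = 2110 / 276 = 7.645 mg/L
k = ln2 / t½ = 0.693147 / 30.3 = 0.02288 h⁻¹
Fraction remaining after one interval: r = e^(−kτ) = e^(−0.02288 × 52.4) = 0.3015
Before dose 2, 1 dose has been given (aged 1τ).
C_trough = C₀ × r = 7.645 × 0.3015 = 2.305 mg/L

2.31 mg/L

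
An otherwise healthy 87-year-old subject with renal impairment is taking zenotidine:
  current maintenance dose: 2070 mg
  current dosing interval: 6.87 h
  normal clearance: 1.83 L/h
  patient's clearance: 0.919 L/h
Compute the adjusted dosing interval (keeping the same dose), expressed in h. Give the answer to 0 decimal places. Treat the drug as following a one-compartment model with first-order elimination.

To keep the same average steady-state level, dosing rate must scale with clearance.
CL ratio = 0.919 / 1.83 = 0.5022
New interval (same dose) = 6.87 / 0.5022 = 13.68 h

14 h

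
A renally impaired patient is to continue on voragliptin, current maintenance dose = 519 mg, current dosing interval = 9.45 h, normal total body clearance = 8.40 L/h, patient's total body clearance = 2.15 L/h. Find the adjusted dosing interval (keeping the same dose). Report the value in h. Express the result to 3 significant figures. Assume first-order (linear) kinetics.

To keep the same average steady-state level, dosing rate must scale with clearance.
CL ratio = 2.15 / 8.40 = 0.2560
New interval (same dose) = 9.45 / 0.2560 = 36.91 h

36.9 h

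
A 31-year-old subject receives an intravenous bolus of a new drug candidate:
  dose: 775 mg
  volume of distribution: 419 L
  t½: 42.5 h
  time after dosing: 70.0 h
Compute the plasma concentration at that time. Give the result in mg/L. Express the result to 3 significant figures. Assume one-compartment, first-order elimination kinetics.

0.591 mg/L

C₀ = Dose / Vd = 775.0 / 419 = 1.850 mg/L
k = ln2 / t½ = 0.693147 / 42.5 = 0.01631 h⁻¹
C = C₀ · e^(−k·t) = 1.850 × e^(−0.01631 × 70.0)
  = 1.850 × 0.3193 = 0.5907 mg/L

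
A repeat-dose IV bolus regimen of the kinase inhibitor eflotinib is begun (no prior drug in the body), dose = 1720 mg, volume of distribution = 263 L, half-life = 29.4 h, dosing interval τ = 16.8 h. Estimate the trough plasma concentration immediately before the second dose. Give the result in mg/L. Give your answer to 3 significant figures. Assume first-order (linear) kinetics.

C₀ per dose = Dose / Vd = 1720 / 263 = 6.540 mg/L
k = ln2 / t½ = 0.693147 / 29.4 = 0.02358 h⁻¹
Fraction remaining after one interval: r = e^(−kτ) = e^(−0.02358 × 16.8) = 0.6729
Before dose 2, 1 dose has been given (aged 1τ).
C_trough = C₀ × r = 6.540 × 0.6729 = 4.401 mg/L

4.40 mg/L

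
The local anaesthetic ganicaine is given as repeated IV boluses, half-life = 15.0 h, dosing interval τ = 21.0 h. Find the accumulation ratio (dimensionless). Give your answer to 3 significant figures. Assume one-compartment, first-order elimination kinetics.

k = ln2 / t½ = 0.693147 / 15.0 = 0.04621 h⁻¹
e^(−kτ) = e^(−0.04621 × 21.0) = 0.3789
Accumulation ratio R = 1 / (1 − e^(−kτ)) = 1 / (1 − 0.3789) = 1.610

1.61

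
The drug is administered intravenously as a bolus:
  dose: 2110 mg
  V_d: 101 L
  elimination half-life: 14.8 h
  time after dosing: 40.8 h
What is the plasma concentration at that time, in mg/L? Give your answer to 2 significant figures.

C₀ = Dose / Vd = 2110 / 101 = 20.89 mg/L
k = ln2 / t½ = 0.693147 / 14.8 = 0.04683 h⁻¹
C = C₀ · e^(−k·t) = 20.89 × e^(−0.04683 × 40.8)
  = 20.89 × 0.1480 = 3.092 mg/L

3.1 mg/L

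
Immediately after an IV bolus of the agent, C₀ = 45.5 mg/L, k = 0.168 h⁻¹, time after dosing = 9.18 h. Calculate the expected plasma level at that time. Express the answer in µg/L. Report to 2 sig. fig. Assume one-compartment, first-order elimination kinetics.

9700 µg/L

C = C₀ · e^(−k·t) = 45.50 × e^(−0.1680 × 9.18)
  = 45.50 × 0.2139 = 9.732 mg/L
Convert: 9.732 mg/L × 1000 = 9732 µg/L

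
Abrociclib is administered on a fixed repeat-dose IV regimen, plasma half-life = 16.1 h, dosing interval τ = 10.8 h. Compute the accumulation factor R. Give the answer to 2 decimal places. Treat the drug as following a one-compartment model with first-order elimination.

2.69

k = ln2 / t½ = 0.693147 / 16.1 = 0.04305 h⁻¹
e^(−kτ) = e^(−0.04305 × 10.8) = 0.6282
Accumulation ratio R = 1 / (1 − e^(−kτ)) = 1 / (1 − 0.6282) = 2.690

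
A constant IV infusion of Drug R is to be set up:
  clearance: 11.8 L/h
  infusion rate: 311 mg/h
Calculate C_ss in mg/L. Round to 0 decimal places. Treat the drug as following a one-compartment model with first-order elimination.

At steady state Css = R₀ / CL = 311 / 11.80 = 26.36 mg/L

26 mg/L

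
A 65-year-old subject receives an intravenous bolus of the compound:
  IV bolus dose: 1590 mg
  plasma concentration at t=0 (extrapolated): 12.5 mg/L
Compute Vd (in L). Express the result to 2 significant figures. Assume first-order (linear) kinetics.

130 L

Vd = Dose / C₀ = 1590 / 12.5 = 127.2 L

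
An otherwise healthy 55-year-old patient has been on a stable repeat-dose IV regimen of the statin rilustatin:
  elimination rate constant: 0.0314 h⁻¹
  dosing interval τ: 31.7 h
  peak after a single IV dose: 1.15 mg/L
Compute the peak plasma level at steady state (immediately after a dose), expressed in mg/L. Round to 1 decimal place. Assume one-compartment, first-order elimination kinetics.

e^(−kτ) = e^(−0.03140 × 31.7) = 0.3696
Accumulation ratio R = 1 / (1 − e^(−kτ)) = 1 / (1 − 0.3696) = 1.586
Steady-state peak = C₀ × R = 1.15 × 1.586 = 1.824 mg/L

1.8 mg/L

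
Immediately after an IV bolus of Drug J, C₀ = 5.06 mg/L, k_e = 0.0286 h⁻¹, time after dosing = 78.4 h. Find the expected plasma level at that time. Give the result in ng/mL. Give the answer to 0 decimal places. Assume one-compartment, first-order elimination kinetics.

537 ng/mL

C = C₀ · e^(−k·t) = 5.060 × e^(−0.02860 × 78.4)
  = 5.060 × 0.1062 = 0.5374 mg/L
Convert: 0.5374 mg/L × 1000 = 537.4 ng/mL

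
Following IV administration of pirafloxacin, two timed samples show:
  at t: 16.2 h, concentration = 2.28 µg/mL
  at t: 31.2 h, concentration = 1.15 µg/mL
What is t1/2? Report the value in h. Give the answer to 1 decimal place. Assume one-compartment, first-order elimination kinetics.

k = ln(C₁/C₂) / (t₂ − t₁) = ln(2.28/1.15) / (31.2 − 16.2)
  = 0.6844 / 15.00 = 0.04563 h⁻¹
t½ = ln2 / k = 0.693147 / 0.04563 = 15.19 h

15.2 h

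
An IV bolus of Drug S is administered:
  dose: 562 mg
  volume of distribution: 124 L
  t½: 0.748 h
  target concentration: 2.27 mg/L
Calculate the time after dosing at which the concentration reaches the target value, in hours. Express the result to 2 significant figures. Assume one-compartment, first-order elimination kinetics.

C₀ = Dose / Vd = 562.0 / 124 = 4.532 mg/L
k = ln2 / t½ = 0.693147 / 0.748 = 0.9267 h⁻¹
t = ln(C₀ / C) / k = ln(4.532 / 2.27) / 0.9267
  = ln(1.996) / 0.9267 = 0.6911 / 0.9267 = 0.7458 h

0.75 h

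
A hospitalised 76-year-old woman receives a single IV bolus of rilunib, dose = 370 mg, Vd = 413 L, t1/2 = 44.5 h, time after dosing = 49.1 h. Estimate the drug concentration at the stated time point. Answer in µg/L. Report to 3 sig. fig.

C₀ = Dose / Vd = 370.0 / 413 = 0.8959 mg/L
k = ln2 / t½ = 0.693147 / 44.5 = 0.01558 h⁻¹
C = C₀ · e^(−k·t) = 0.8959 × e^(−0.01558 × 49.1)
  = 0.8959 × 0.4653 = 0.4169 mg/L
Convert: 0.4169 mg/L × 1000 = 416.9 µg/L

417 µg/L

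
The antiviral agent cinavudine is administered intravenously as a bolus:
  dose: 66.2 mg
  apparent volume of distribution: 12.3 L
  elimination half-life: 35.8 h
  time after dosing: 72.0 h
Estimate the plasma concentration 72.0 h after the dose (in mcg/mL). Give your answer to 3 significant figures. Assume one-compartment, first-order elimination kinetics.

1.34 mcg/mL

C₀ = Dose / Vd = 66.20 / 12.3 = 5.382 mg/L
k = ln2 / t½ = 0.693147 / 35.8 = 0.01936 h⁻¹
C = C₀ · e^(−k·t) = 5.382 × e^(−0.01936 × 72.0)
  = 5.382 × 0.2481 = 1.335 mg/L
(1.335 mg/L = 1.335 mcg/mL)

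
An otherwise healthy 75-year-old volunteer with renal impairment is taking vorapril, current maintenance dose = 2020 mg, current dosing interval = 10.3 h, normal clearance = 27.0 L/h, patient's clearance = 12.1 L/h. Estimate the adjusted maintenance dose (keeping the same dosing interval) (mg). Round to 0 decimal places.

To keep the same average steady-state level, dosing rate must scale with clearance.
CL ratio = 12.1 / 27.0 = 0.4481
New dose (same interval) = 2020 × 0.4481 = 905.2 mg

905 mg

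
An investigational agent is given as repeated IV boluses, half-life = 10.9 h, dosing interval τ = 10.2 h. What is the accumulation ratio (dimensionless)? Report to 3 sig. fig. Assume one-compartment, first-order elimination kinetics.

k = ln2 / t½ = 0.693147 / 10.9 = 0.06359 h⁻¹
e^(−kτ) = e^(−0.06359 × 10.2) = 0.5228
Accumulation ratio R = 1 / (1 − e^(−kτ)) = 1 / (1 − 0.5228) = 2.096

2.10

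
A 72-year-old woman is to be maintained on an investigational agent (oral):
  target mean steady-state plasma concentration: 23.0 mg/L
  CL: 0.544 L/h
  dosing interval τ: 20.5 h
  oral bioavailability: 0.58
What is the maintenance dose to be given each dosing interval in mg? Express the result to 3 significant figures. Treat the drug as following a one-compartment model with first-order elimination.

442 mg

At steady state, F × (Dose/τ) = Css × CL.
Dose = Css × CL × τ / F = 23.0 × 0.5440 × 20.5 / 0.58 = 442.2 mg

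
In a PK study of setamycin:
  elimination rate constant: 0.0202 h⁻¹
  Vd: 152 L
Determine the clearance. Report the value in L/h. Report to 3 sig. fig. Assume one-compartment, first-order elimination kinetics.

CL = k × Vd = 0.0202 × 152 = 3.070 L/h

3.07 L/h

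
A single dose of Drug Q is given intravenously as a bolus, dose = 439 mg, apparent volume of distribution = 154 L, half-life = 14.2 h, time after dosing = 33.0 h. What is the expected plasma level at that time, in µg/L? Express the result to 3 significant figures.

569 µg/L

C₀ = Dose / Vd = 439.0 / 154 = 2.851 mg/L
k = ln2 / t½ = 0.693147 / 14.2 = 0.04881 h⁻¹
C = C₀ · e^(−k·t) = 2.851 × e^(−0.04881 × 33.0)
  = 2.851 × 0.1997 = 0.5693 mg/L
Convert: 0.5693 mg/L × 1000 = 569.3 µg/L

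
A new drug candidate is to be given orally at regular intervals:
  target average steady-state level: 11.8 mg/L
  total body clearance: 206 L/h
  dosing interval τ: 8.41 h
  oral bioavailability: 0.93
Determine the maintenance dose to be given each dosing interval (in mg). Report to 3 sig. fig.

At steady state, F × (Dose/τ) = Css × CL.
Dose = Css × CL × τ / F = 11.8 × 206.0 × 8.41 / 0.93 = 21980 mg

22000 mg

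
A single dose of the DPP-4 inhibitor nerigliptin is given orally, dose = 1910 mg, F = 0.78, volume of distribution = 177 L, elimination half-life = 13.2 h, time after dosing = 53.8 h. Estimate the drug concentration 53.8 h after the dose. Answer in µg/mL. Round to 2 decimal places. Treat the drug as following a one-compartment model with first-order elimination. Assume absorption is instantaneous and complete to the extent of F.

Amount reaching circulation = F × Dose = 0.78 × 1910 = 1490 mg
C₀ = F·Dose / Vd = 1490 / 177 = 8.418 mg/L
k = ln2 / t½ = 0.693147 / 13.2 = 0.05251 h⁻¹
C = C₀ · e^(−k·t) = 8.418 × e^(−0.05251 × 53.8)
  = 8.418 × 0.05931 = 0.4993 mg/L
(0.4993 mg/L = 0.4993 µg/mL)

0.50 µg/mL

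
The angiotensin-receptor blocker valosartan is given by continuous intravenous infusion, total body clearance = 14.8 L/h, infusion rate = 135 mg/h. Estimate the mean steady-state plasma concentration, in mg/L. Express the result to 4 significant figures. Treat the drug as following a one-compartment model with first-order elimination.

9.122 mg/L

At steady state Css = R₀ / CL = 135 / 14.80 = 9.122 mg/L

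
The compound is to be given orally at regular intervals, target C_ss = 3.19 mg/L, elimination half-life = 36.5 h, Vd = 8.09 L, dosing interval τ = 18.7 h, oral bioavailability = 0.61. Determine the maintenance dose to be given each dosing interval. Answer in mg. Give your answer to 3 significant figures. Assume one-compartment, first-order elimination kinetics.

k = ln2 / t½ = 0.693147 / 36.5 = 0.01899 h⁻¹
CL = k × Vd = 0.01899 × 8.09 = 0.1536 L/h
At steady state, F × (Dose/τ) = Css × CL.
Dose = Css × CL × τ / F = 3.19 × 0.1536 × 18.7 / 0.61 = 15.02 mg

15.0 mg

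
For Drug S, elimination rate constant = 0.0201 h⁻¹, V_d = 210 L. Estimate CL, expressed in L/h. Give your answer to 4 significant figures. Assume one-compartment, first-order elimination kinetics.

CL = k × Vd = 0.0201 × 210 = 4.221 L/h

4.221 L/h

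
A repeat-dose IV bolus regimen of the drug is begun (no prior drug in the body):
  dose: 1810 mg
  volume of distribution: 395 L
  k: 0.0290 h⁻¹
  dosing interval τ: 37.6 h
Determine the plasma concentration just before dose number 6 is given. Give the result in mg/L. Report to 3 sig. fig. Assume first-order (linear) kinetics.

C₀ per dose = Dose / Vd = 1810 / 395 = 4.582 mg/L
Fraction remaining after one interval: r = e^(−kτ) = e^(−0.02900 × 37.6) = 0.3361
Before dose 6, 5 doses have been given (aged 1τ, 2τ, 3τ, 4τ, 5τ).
C_trough = C₀ × (r + r² + … + r^5) = C₀ × r(1−r^5)/(1−r)
        = 4.582 × 0.3361 × (1 − 0.004289) / (1 − 0.3361) = 2.310 mg/L

2.31 mg/L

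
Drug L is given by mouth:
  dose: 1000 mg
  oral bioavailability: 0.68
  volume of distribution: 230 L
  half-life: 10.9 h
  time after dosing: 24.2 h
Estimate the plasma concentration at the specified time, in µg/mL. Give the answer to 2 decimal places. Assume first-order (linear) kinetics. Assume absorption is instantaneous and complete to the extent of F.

Amount reaching circulation = F × Dose = 0.68 × 1000 = 680.0 mg
C₀ = F·Dose / Vd = 680.0 / 230 = 2.957 mg/L
k = ln2 / t½ = 0.693147 / 10.9 = 0.06359 h⁻¹
C = C₀ · e^(−k·t) = 2.957 × e^(−0.06359 × 24.2)
  = 2.957 × 0.2146 = 0.6346 mg/L
(0.6346 mg/L = 0.6346 µg/mL)

0.63 µg/mL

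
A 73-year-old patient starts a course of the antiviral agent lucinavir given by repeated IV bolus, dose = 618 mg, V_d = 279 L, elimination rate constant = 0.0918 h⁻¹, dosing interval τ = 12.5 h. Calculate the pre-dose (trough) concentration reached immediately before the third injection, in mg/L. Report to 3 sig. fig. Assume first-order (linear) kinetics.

0.926 mg/L

C₀ per dose = Dose / Vd = 618 / 279 = 2.215 mg/L
Fraction remaining after one interval: r = e^(−kτ) = e^(−0.09180 × 12.5) = 0.3174
Before dose 3, 2 doses have been given (aged 1τ, 2τ).
C_trough = C₀ × (r + r²) = 2.215 × (0.3174 + 0.1007) = 0.9261 mg/L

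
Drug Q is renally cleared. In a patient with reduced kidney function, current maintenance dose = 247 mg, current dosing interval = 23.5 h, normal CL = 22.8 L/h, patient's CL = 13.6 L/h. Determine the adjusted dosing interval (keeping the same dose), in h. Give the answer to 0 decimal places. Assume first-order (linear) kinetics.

To keep the same average steady-state level, dosing rate must scale with clearance.
CL ratio = 13.6 / 22.8 = 0.5965
New interval (same dose) = 23.5 / 0.5965 = 39.40 h

39 h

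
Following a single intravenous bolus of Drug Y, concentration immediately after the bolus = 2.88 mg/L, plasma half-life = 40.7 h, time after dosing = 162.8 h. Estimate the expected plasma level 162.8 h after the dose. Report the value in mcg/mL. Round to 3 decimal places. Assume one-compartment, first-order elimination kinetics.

0.180 mcg/mL

k = ln2 / t½ = 0.693147 / 40.7 = 0.01703 h⁻¹
t / t½ = 162.8 / 40.7 = 4 half-lives
C = C₀ × (1/2)^4 = 2.880 × 0.06250 = 0.1800 mg/L
(0.1800 mg/L = 0.1800 mcg/mL)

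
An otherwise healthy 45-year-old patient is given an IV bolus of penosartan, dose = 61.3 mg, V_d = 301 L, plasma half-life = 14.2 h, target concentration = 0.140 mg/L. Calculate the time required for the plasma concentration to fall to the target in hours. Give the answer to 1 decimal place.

C₀ = Dose / Vd = 61.30 / 301 = 0.2037 mg/L
k = ln2 / t½ = 0.693147 / 14.2 = 0.04881 h⁻¹
t = ln(C₀ / C) / k = ln(0.2037 / 0.140) / 0.04881
  = ln(1.455) / 0.04881 = 0.3750 / 0.04881 = 7.683 h

7.7 h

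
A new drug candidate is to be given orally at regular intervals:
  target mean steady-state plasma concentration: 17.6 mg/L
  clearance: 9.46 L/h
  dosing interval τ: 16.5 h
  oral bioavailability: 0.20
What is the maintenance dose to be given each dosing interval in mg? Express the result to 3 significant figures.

13700 mg

At steady state, F × (Dose/τ) = Css × CL.
Dose = Css × CL × τ / F = 17.6 × 9.460 × 16.5 / 0.20 = 13740 mg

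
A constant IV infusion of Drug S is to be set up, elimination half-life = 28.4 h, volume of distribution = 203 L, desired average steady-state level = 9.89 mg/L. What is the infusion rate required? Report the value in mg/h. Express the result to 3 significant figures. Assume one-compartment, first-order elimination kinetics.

k = ln2 / t½ = 0.693147 / 28.4 = 0.02441 h⁻¹
CL = k × Vd = 0.02441 × 203 = 4.955 L/h
At steady state, infusion rate R₀ = Css × CL = 9.89 × 4.955 = 49.00 mg/h

49.0 mg/h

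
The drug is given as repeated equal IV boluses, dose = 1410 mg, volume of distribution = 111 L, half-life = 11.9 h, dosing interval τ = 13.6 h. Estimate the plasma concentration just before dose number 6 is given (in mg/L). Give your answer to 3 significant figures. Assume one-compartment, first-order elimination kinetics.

C₀ per dose = Dose / Vd = 1410 / 111 = 12.70 mg/L
k = ln2 / t½ = 0.693147 / 11.9 = 0.05825 h⁻¹
Fraction remaining after one interval: r = e^(−kτ) = e^(−0.05825 × 13.6) = 0.4528
Before dose 6, 5 doses have been given (aged 1τ, 2τ, 3τ, 4τ, 5τ).
C_trough = C₀ × (r + r² + … + r^5) = C₀ × r(1−r^5)/(1−r)
        = 12.70 × 0.4528 × (1 − 0.01903) / (1 − 0.4528) = 10.31 mg/L

10.3 mg/L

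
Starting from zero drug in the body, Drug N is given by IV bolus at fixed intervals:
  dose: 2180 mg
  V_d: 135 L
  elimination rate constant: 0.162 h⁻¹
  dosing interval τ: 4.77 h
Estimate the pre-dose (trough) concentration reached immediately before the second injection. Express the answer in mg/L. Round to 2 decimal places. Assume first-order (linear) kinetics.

C₀ per dose = Dose / Vd = 2180 / 135 = 16.15 mg/L
Fraction remaining after one interval: r = e^(−kτ) = e^(−0.1620 × 4.77) = 0.4617
Before dose 2, 1 dose has been given (aged 1τ).
C_trough = C₀ × r = 16.15 × 0.4617 = 7.456 mg/L

7.46 mg/L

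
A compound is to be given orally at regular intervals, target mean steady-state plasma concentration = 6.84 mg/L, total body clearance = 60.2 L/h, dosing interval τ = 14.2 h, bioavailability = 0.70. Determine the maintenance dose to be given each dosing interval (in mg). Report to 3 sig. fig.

At steady state, F × (Dose/τ) = Css × CL.
Dose = Css × CL × τ / F = 6.84 × 60.20 × 14.2 / 0.70 = 8353 mg

8350 mg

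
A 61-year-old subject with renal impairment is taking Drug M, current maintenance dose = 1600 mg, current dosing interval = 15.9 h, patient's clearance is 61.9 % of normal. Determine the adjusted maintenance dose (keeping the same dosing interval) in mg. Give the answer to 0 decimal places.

990 mg

To keep the same average steady-state level, dosing rate must scale with clearance.
CL ratio = 61.9 / 100 = 0.6190
New dose (same interval) = 1600 × 0.6190 = 990.4 mg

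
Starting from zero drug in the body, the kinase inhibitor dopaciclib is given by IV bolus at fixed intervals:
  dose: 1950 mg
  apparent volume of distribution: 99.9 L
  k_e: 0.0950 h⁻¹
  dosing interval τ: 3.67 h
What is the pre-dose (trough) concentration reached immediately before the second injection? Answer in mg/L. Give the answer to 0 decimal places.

C₀ per dose = Dose / Vd = 1950 / 99.9 = 19.52 mg/L
Fraction remaining after one interval: r = e^(−kτ) = e^(−0.09500 × 3.67) = 0.7056
Before dose 2, 1 dose has been given (aged 1τ).
C_trough = C₀ × r = 19.52 × 0.7056 = 13.77 mg/L

14 mg/L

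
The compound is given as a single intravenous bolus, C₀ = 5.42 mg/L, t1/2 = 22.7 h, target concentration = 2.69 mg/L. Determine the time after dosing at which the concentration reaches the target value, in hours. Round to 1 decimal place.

22.9 h

k = ln2 / t½ = 0.693147 / 22.7 = 0.03054 h⁻¹
t = ln(C₀ / C) / k = ln(5.420 / 2.69) / 0.03054
  = ln(2.015) / 0.03054 = 0.7006 / 0.03054 = 22.94 h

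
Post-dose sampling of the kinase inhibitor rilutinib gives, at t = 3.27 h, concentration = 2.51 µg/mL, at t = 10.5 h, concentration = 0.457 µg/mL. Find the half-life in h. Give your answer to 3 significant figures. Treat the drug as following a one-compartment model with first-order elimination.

2.94 h

k = ln(C₁/C₂) / (t₂ − t₁) = ln(2.51/0.457) / (10.5 − 3.27)
  = 1.703 / 7.230 = 0.2355 h⁻¹
t½ = ln2 / k = 0.693147 / 0.2355 = 2.943 h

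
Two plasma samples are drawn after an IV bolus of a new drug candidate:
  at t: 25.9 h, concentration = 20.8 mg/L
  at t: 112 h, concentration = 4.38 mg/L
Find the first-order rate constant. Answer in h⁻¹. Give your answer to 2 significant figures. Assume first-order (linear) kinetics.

0.018 h⁻¹

k = ln(C₁/C₂) / (t₂ − t₁) = ln(20.8/4.38) / (112 − 25.9)
  = 1.558 / 86.10 = 0.01810 h⁻¹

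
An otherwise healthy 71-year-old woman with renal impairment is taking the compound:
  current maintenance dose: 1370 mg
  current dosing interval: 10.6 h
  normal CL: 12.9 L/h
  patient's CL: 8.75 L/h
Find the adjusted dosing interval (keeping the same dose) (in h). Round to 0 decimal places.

16 h

To keep the same average steady-state level, dosing rate must scale with clearance.
CL ratio = 8.75 / 12.9 = 0.6783
New interval (same dose) = 10.6 / 0.6783 = 15.63 h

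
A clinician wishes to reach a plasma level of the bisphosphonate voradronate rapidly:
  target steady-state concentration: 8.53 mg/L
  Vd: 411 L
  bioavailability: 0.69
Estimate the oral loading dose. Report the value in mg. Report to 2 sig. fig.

5100 mg

LD = Css × Vd / F = 8.53 × 411 / 0.69 = 5081 mg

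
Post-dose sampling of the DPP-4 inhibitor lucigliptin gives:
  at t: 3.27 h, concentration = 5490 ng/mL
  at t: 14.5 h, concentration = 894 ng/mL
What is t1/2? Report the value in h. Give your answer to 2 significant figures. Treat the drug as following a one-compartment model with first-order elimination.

k = ln(C₁/C₂) / (t₂ − t₁) = ln(5490/894) / (14.5 − 3.27)
  = 1.815 / 11.23 = 0.1616 h⁻¹
t½ = ln2 / k = 0.693147 / 0.1616 = 4.289 h

4.3 h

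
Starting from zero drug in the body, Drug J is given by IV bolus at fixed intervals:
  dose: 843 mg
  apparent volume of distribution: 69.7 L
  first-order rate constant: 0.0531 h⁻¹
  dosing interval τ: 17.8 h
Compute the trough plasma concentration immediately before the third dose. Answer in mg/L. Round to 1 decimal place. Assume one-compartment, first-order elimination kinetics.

6.5 mg/L

C₀ per dose = Dose / Vd = 843 / 69.7 = 12.09 mg/L
Fraction remaining after one interval: r = e^(−kτ) = e^(−0.05310 × 17.8) = 0.3886
Before dose 3, 2 doses have been given (aged 1τ, 2τ).
C_trough = C₀ × (r + r²) = 12.09 × (0.3886 + 0.1510) = 6.524 mg/L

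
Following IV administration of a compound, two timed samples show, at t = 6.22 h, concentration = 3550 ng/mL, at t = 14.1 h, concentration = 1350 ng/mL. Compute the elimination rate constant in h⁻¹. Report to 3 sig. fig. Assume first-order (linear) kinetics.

k = ln(C₁/C₂) / (t₂ − t₁) = ln(3550/1350) / (14.1 − 6.22)
  = 0.9668 / 7.880 = 0.1227 h⁻¹

0.123 h⁻¹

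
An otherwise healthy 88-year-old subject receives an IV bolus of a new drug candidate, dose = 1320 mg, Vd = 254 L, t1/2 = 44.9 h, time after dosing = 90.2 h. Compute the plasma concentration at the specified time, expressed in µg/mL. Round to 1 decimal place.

1.3 µg/mL

C₀ = Dose / Vd = 1320 / 254 = 5.197 mg/L
k = ln2 / t½ = 0.693147 / 44.9 = 0.01544 h⁻¹
C = C₀ · e^(−k·t) = 5.197 × e^(−0.01544 × 90.2)
  = 5.197 × 0.2484 = 1.291 mg/L
(1.291 mg/L = 1.291 µg/mL)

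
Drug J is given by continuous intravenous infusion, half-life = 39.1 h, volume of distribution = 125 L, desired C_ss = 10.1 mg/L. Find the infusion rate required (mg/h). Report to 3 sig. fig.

k = ln2 / t½ = 0.693147 / 39.1 = 0.01773 h⁻¹
CL = k × Vd = 0.01773 × 125 = 2.216 L/h
At steady state, infusion rate R₀ = Css × CL = 10.1 × 2.216 = 22.38 mg/h

22.4 mg/h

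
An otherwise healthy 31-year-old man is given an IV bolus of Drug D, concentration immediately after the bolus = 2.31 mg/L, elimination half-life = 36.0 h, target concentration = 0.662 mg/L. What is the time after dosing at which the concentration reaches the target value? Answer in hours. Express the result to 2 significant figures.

k = ln2 / t½ = 0.693147 / 36.0 = 0.01925 h⁻¹
t = ln(C₀ / C) / k = ln(2.310 / 0.662) / 0.01925
  = ln(3.489) / 0.01925 = 1.250 / 0.01925 = 64.94 h

65 h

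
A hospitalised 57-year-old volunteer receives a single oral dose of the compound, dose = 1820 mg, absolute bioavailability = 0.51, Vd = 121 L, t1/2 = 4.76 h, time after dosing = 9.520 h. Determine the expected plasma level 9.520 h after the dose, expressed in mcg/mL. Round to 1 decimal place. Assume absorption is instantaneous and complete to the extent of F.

Amount reaching circulation = F × Dose = 0.51 × 1820 = 928.2 mg
C₀ = F·Dose / Vd = 928.2 / 121 = 7.671 mg/L
k = ln2 / t½ = 0.693147 / 4.76 = 0.1456 h⁻¹
t / t½ = 9.520 / 4.76 = 2 half-lives
C = C₀ × (1/2)^2 = 7.671 × 0.2500 = 1.918 mg/L
(1.918 mg/L = 1.918 mcg/mL)

1.9 mcg/mL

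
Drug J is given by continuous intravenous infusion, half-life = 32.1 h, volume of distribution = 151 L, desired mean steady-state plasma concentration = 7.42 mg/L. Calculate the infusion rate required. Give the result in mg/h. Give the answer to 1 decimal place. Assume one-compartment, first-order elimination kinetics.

24.2 mg/h

k = ln2 / t½ = 0.693147 / 32.1 = 0.02159 h⁻¹
CL = k × Vd = 0.02159 × 151 = 3.260 L/h
At steady state, infusion rate R₀ = Css × CL = 7.42 × 3.260 = 24.19 mg/h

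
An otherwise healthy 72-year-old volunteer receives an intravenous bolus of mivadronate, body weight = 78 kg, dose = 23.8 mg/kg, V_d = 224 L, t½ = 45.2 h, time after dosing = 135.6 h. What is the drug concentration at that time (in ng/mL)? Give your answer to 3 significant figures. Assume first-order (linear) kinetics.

Total dose = 23.8 × 78 = 1856 mg
C₀ = Dose / Vd = 1856 / 224 = 8.286 mg/L
k = ln2 / t½ = 0.693147 / 45.2 = 0.01534 h⁻¹
t / t½ = 135.6 / 45.2 = 3 half-lives
C = C₀ × (1/2)^3 = 8.286 × 0.1250 = 1.036 mg/L
Convert: 1.036 mg/L × 1000 = 1036 ng/mL

1040 ng/mL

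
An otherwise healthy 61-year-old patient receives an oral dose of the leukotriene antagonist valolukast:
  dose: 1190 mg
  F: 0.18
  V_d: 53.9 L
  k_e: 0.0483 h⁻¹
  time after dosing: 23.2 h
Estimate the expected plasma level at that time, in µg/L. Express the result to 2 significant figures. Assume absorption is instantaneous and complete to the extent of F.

1300 µg/L

Amount reaching circulation = F × Dose = 0.18 × 1190 = 214.2 mg
C₀ = F·Dose / Vd = 214.2 / 53.9 = 3.974 mg/L
C = C₀ · e^(−k·t) = 3.974 × e^(−0.04830 × 23.2)
  = 3.974 × 0.3261 = 1.296 mg/L
Convert: 1.296 mg/L × 1000 = 1296 µg/L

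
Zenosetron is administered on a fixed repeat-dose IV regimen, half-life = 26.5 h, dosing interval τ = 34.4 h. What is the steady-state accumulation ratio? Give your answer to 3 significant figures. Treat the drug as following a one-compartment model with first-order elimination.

1.69

k = ln2 / t½ = 0.693147 / 26.5 = 0.02616 h⁻¹
e^(−kτ) = e^(−0.02616 × 34.4) = 0.4066
Accumulation ratio R = 1 / (1 − e^(−kτ)) = 1 / (1 − 0.4066) = 1.685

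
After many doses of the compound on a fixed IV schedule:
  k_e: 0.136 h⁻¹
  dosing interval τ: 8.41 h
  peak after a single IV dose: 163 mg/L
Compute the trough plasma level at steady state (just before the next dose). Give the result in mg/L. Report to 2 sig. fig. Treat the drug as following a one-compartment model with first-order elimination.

76 mg/L

e^(−kτ) = e^(−0.1360 × 8.41) = 0.3186
Accumulation ratio R = 1 / (1 − e^(−kτ)) = 1 / (1 − 0.3186) = 1.468
Steady-state trough = C₀ × R × e^(−kτ) = 163 × 1.468 × 0.3186 = 76.24 mg/L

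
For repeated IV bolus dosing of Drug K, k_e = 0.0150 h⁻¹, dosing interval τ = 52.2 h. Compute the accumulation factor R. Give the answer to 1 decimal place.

e^(−kτ) = e^(−0.01500 × 52.2) = 0.4570
Accumulation ratio R = 1 / (1 − e^(−kτ)) = 1 / (1 − 0.4570) = 1.842

1.8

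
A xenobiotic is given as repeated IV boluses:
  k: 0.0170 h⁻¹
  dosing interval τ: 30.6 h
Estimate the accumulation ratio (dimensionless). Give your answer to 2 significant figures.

2.5

e^(−kτ) = e^(−0.01700 × 30.6) = 0.5944
Accumulation ratio R = 1 / (1 − e^(−kτ)) = 1 / (1 − 0.5944) = 2.465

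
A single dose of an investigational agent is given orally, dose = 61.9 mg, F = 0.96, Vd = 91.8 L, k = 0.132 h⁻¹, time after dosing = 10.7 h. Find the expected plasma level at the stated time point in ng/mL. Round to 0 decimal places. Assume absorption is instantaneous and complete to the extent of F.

158 ng/mL

Amount reaching circulation = F × Dose = 0.96 × 61.90 = 59.42 mg
C₀ = F·Dose / Vd = 59.42 / 91.8 = 0.6473 mg/L
C = C₀ · e^(−k·t) = 0.6473 × e^(−0.1320 × 10.7)
  = 0.6473 × 0.2436 = 0.1577 mg/L
Convert: 0.1577 mg/L × 1000 = 157.7 ng/mL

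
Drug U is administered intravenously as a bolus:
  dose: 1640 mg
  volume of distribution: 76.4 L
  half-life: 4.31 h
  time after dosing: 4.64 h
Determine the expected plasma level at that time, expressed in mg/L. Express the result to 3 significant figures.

C₀ = Dose / Vd = 1640 / 76.4 = 21.47 mg/L
k = ln2 / t½ = 0.693147 / 4.31 = 0.1608 h⁻¹
C = C₀ · e^(−k·t) = 21.47 × e^(−0.1608 × 4.64)
  = 21.47 × 0.4742 = 10.18 mg/L

10.2 mg/L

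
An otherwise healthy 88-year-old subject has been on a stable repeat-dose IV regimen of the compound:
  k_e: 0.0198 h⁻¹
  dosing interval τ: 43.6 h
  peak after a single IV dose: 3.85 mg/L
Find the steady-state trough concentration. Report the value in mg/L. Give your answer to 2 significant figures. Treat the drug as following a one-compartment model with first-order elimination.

e^(−kτ) = e^(−0.01980 × 43.6) = 0.4218
Accumulation ratio R = 1 / (1 − e^(−kτ)) = 1 / (1 − 0.4218) = 1.730
Steady-state trough = C₀ × R × e^(−kτ) = 3.85 × 1.730 × 0.4218 = 2.809 mg/L

2.8 mg/L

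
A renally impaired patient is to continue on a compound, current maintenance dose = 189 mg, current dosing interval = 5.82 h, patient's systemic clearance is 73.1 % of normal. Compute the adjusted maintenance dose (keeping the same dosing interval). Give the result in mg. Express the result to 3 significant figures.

138 mg

To keep the same average steady-state level, dosing rate must scale with clearance.
CL ratio = 73.1 / 100 = 0.7310
New dose (same interval) = 189 × 0.7310 = 138.2 mg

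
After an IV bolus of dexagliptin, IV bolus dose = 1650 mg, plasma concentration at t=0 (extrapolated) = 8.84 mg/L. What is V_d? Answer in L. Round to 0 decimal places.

Vd = Dose / C₀ = 1650 / 8.84 = 186.7 L

187 L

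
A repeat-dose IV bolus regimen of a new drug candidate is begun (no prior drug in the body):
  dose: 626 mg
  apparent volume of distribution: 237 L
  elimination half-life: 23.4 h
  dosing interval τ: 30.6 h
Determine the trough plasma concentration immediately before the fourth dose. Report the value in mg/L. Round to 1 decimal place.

C₀ per dose = Dose / Vd = 626 / 237 = 2.641 mg/L
k = ln2 / t½ = 0.693147 / 23.4 = 0.02962 h⁻¹
Fraction remaining after one interval: r = e^(−kτ) = e^(−0.02962 × 30.6) = 0.4040
Before dose 4, 3 doses have been given (aged 1τ, 2τ, 3τ).
C_trough = C₀ × (r + r² + … + r^3) = C₀ × r(1−r^3)/(1−r)
        = 2.641 × 0.4040 × (1 − 0.06594) / (1 − 0.4040) = 1.672 mg/L

1.7 mg/L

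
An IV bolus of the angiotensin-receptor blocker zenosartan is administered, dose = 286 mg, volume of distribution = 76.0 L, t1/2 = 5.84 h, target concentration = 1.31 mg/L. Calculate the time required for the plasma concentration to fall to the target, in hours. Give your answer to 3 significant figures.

8.89 h

C₀ = Dose / Vd = 286.0 / 76.0 = 3.763 mg/L
k = ln2 / t½ = 0.693147 / 5.84 = 0.1187 h⁻¹
t = ln(C₀ / C) / k = ln(3.763 / 1.31) / 0.1187
  = ln(2.873) / 0.1187 = 1.055 / 0.1187 = 8.888 h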